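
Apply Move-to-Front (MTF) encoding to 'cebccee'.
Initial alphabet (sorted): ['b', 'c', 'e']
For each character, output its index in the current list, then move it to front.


MTF encoding:
'c': index 1 in ['b', 'c', 'e'] -> ['c', 'b', 'e']
'e': index 2 in ['c', 'b', 'e'] -> ['e', 'c', 'b']
'b': index 2 in ['e', 'c', 'b'] -> ['b', 'e', 'c']
'c': index 2 in ['b', 'e', 'c'] -> ['c', 'b', 'e']
'c': index 0 in ['c', 'b', 'e'] -> ['c', 'b', 'e']
'e': index 2 in ['c', 'b', 'e'] -> ['e', 'c', 'b']
'e': index 0 in ['e', 'c', 'b'] -> ['e', 'c', 'b']


Output: [1, 2, 2, 2, 0, 2, 0]


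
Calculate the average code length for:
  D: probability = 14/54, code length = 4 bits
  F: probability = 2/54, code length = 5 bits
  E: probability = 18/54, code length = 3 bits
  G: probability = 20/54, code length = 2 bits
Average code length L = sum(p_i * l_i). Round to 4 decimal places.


Weighted contributions p_i * l_i:
  D: (14/54) * 4 = 56/54
  F: (2/54) * 5 = 10/54
  E: (18/54) * 3 = 54/54
  G: (20/54) * 2 = 40/54
Sum = (56 + 10 + 54 + 40)/54 = 160/54

L = 160/54 = 2.9630 bits/symbol


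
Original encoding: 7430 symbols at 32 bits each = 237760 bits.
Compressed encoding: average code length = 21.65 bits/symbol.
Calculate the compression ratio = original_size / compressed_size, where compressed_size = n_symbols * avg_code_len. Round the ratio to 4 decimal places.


original_size = n_symbols * orig_bits = 7430 * 32 = 237760 bits
compressed_size = n_symbols * avg_code_len = 7430 * 21.65 = 160859.5 bits
ratio = original_size / compressed_size = 237760 / 160859.5 = 1.4781

Compression ratio = 1.4781


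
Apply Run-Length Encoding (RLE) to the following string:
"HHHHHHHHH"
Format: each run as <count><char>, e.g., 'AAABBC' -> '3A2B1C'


Scanning runs left to right:
  i=0: run of 'H' x 9 -> '9H'

RLE = 9H


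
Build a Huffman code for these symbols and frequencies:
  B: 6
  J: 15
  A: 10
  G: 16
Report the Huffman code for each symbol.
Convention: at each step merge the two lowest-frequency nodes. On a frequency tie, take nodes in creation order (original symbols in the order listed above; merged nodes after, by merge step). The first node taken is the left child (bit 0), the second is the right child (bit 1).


Huffman tree construction:
Step 1: Merge B(6) + A(10) = 16
Step 2: Merge J(15) + G(16) = 31
Step 3: Merge (B+A)(16) + (J+G)(31) = 47
Read each symbol's code off the tree from the root (left child = 0, right child = 1).

Codes:
  B: 00 (length 2)
  J: 10 (length 2)
  A: 01 (length 2)
  G: 11 (length 2)
Average code length: 94/47 = 2.0000 bits/symbol


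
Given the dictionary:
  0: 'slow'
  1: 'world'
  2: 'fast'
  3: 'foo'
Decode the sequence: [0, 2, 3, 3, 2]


Look up each index in the dictionary:
  0 -> 'slow'
  2 -> 'fast'
  3 -> 'foo'
  3 -> 'foo'
  2 -> 'fast'

Decoded: "slow fast foo foo fast"


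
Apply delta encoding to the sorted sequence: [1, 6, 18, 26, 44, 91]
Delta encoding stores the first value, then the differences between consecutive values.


First value: 1
Deltas:
  6 - 1 = 5
  18 - 6 = 12
  26 - 18 = 8
  44 - 26 = 18
  91 - 44 = 47


Delta encoded: [1, 5, 12, 8, 18, 47]


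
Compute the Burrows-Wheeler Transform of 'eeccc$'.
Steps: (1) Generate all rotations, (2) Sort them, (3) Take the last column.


Rotations (sorted):
  0: $eeccc -> last char: c
  1: c$eecc -> last char: c
  2: cc$eec -> last char: c
  3: ccc$ee -> last char: e
  4: eccc$e -> last char: e
  5: eeccc$ -> last char: $


BWT = cccee$


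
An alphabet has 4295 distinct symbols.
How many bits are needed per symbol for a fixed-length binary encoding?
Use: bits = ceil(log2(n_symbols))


log2(4295) = 12.0684
Bracket: 2^12 = 4096 < 4295 <= 2^13 = 8192
So ceil(log2(4295)) = 13

bits = ceil(log2(4295)) = ceil(12.0684) = 13 bits


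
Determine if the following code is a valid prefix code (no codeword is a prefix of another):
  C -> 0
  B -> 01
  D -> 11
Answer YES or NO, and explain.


Checking each pair (does one codeword prefix another?):
  C='0' vs B='01': prefix -- VIOLATION

NO -- this is NOT a valid prefix code. C (0) is a prefix of B (01).


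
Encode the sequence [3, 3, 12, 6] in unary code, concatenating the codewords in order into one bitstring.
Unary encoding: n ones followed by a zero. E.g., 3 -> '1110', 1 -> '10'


Encode each number as n ones followed by a terminating 0:
  3 -> 1110 (4 bits)
  3 -> 1110 (4 bits)
  12 -> 1111111111110 (13 bits)
  6 -> 1111110 (7 bits)
Total length = 4 + 4 + 13 + 7 = 28 bits.

Unary([3, 3, 12, 6]) = 1110111011111111111101111110 (28 bits)


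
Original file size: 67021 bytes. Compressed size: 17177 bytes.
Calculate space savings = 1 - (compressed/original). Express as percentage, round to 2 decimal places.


ratio = compressed/original = 17177/67021 = 0.256293
savings = 1 - ratio = 1 - 0.256293 = 0.743707
as a percentage: 0.743707 * 100 = 74.37%

Space savings = 1 - 17177/67021 = 74.37%


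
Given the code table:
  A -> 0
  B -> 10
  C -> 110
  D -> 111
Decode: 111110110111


Decoding:
111 -> D
110 -> C
110 -> C
111 -> D


Result: DCCD


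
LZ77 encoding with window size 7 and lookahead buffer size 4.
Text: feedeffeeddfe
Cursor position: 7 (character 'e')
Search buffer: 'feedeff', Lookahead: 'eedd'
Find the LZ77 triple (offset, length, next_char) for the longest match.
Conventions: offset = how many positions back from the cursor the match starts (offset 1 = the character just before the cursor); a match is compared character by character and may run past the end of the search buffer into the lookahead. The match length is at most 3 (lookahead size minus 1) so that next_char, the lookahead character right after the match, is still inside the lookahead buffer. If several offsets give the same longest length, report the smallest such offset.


Try each offset into the search buffer:
  offset=1 (pos 6, char 'f'): match length 0
  offset=2 (pos 5, char 'f'): match length 0
  offset=3 (pos 4, char 'e'): match length 1
  offset=4 (pos 3, char 'd'): match length 0
  offset=5 (pos 2, char 'e'): match length 1
  offset=6 (pos 1, char 'e'): match length 3
  offset=7 (pos 0, char 'f'): match length 0
Longest match has length 3 at offset 6.
next_char = character at position 7 + 3 = 10 -> 'd'

Best match: offset=6, length=3 (matching 'eed' starting at position 1)
LZ77 triple: (6, 3, 'd')


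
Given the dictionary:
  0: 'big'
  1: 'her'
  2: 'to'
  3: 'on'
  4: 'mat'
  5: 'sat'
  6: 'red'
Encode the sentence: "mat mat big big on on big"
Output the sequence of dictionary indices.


Look up each word in the dictionary:
  'mat' -> 4
  'mat' -> 4
  'big' -> 0
  'big' -> 0
  'on' -> 3
  'on' -> 3
  'big' -> 0

Encoded: [4, 4, 0, 0, 3, 3, 0]


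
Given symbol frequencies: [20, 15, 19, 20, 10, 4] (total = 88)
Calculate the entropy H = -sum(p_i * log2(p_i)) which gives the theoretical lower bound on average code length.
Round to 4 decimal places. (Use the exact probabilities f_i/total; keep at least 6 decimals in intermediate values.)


Per-symbol terms -p_i * log2(p_i) with p_i = f_i/88:
  p = 20/88 = 0.227273: log2(p) = -2.137504, -p*log2(p) = 0.485796
  p = 15/88 = 0.170455: log2(p) = -2.552541, -p*log2(p) = 0.435092
  p = 19/88 = 0.215909: log2(p) = -2.211504, -p*log2(p) = 0.477484
  p = 20/88 = 0.227273: log2(p) = -2.137504, -p*log2(p) = 0.485796
  p = 10/88 = 0.113636: log2(p) = -3.137504, -p*log2(p) = 0.356534
  p = 4/88 = 0.045455: log2(p) = -4.459432, -p*log2(p) = 0.202701
H = 0.485796 + 0.435092 + 0.477484 + 0.485796 + 0.356534 + 0.202701 = 2.443403

H = 2.4434 bits/symbol


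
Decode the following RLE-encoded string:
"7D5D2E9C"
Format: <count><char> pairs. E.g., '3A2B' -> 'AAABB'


Expanding each <count><char> pair:
  7D -> 'DDDDDDD'
  5D -> 'DDDDD'
  2E -> 'EE'
  9C -> 'CCCCCCCCC'

Decoded = DDDDDDDDDDDDEECCCCCCCCC


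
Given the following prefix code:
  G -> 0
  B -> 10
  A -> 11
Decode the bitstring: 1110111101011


Decoding step by step:
Bits 11 -> A
Bits 10 -> B
Bits 11 -> A
Bits 11 -> A
Bits 0 -> G
Bits 10 -> B
Bits 11 -> A


Decoded message: ABAAGBA


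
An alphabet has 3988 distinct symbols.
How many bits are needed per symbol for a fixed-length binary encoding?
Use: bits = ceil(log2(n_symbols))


log2(3988) = 11.9614
Bracket: 2^11 = 2048 < 3988 <= 2^12 = 4096
So ceil(log2(3988)) = 12

bits = ceil(log2(3988)) = ceil(11.9614) = 12 bits


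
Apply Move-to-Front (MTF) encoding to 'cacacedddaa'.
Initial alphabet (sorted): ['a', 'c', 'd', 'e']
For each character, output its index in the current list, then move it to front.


MTF encoding:
'c': index 1 in ['a', 'c', 'd', 'e'] -> ['c', 'a', 'd', 'e']
'a': index 1 in ['c', 'a', 'd', 'e'] -> ['a', 'c', 'd', 'e']
'c': index 1 in ['a', 'c', 'd', 'e'] -> ['c', 'a', 'd', 'e']
'a': index 1 in ['c', 'a', 'd', 'e'] -> ['a', 'c', 'd', 'e']
'c': index 1 in ['a', 'c', 'd', 'e'] -> ['c', 'a', 'd', 'e']
'e': index 3 in ['c', 'a', 'd', 'e'] -> ['e', 'c', 'a', 'd']
'd': index 3 in ['e', 'c', 'a', 'd'] -> ['d', 'e', 'c', 'a']
'd': index 0 in ['d', 'e', 'c', 'a'] -> ['d', 'e', 'c', 'a']
'd': index 0 in ['d', 'e', 'c', 'a'] -> ['d', 'e', 'c', 'a']
'a': index 3 in ['d', 'e', 'c', 'a'] -> ['a', 'd', 'e', 'c']
'a': index 0 in ['a', 'd', 'e', 'c'] -> ['a', 'd', 'e', 'c']


Output: [1, 1, 1, 1, 1, 3, 3, 0, 0, 3, 0]


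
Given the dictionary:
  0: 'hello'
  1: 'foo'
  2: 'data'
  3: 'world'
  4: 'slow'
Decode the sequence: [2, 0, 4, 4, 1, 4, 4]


Look up each index in the dictionary:
  2 -> 'data'
  0 -> 'hello'
  4 -> 'slow'
  4 -> 'slow'
  1 -> 'foo'
  4 -> 'slow'
  4 -> 'slow'

Decoded: "data hello slow slow foo slow slow"


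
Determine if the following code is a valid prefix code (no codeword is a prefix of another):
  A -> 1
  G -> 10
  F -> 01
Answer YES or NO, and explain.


Checking each pair (does one codeword prefix another?):
  A='1' vs G='10': prefix -- VIOLATION

NO -- this is NOT a valid prefix code. A (1) is a prefix of G (10).


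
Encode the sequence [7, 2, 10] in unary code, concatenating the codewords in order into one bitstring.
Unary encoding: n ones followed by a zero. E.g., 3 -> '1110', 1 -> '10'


Encode each number as n ones followed by a terminating 0:
  7 -> 11111110 (8 bits)
  2 -> 110 (3 bits)
  10 -> 11111111110 (11 bits)
Total length = 8 + 3 + 11 = 22 bits.

Unary([7, 2, 10]) = 1111111011011111111110 (22 bits)


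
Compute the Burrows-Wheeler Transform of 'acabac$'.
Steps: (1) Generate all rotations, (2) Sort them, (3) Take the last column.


Rotations (sorted):
  0: $acabac -> last char: c
  1: abac$ac -> last char: c
  2: ac$acab -> last char: b
  3: acabac$ -> last char: $
  4: bac$aca -> last char: a
  5: c$acaba -> last char: a
  6: cabac$a -> last char: a


BWT = ccb$aaa


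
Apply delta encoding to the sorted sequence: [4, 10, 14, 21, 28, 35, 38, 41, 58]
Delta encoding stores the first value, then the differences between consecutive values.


First value: 4
Deltas:
  10 - 4 = 6
  14 - 10 = 4
  21 - 14 = 7
  28 - 21 = 7
  35 - 28 = 7
  38 - 35 = 3
  41 - 38 = 3
  58 - 41 = 17


Delta encoded: [4, 6, 4, 7, 7, 7, 3, 3, 17]


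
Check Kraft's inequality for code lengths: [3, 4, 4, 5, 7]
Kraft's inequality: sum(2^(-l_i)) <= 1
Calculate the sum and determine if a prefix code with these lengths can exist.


Sum = 2^(-3) + 2^(-4) + 2^(-4) + 2^(-5) + 2^(-7)
    = 0.125 + 0.0625 + 0.0625 + 0.03125 + 0.0078125
    = 37/128 = 0.2890625
Since 0.2890625 <= 1, Kraft's inequality IS satisfied.
A prefix code with these lengths CAN exist.

Kraft sum = 0.2890625. Satisfied.


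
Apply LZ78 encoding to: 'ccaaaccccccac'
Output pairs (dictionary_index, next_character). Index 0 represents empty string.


LZ78 encoding steps:
Dictionary: {0: ''}
Step 1: w='' (idx 0), next='c' -> output (0, 'c'), add 'c' as idx 1
Step 2: w='c' (idx 1), next='a' -> output (1, 'a'), add 'ca' as idx 2
Step 3: w='' (idx 0), next='a' -> output (0, 'a'), add 'a' as idx 3
Step 4: w='a' (idx 3), next='c' -> output (3, 'c'), add 'ac' as idx 4
Step 5: w='c' (idx 1), next='c' -> output (1, 'c'), add 'cc' as idx 5
Step 6: w='cc' (idx 5), next='c' -> output (5, 'c'), add 'ccc' as idx 6
Step 7: w='ac' (idx 4), end of input -> output (4, '')


Encoded: [(0, 'c'), (1, 'a'), (0, 'a'), (3, 'c'), (1, 'c'), (5, 'c'), (4, '')]


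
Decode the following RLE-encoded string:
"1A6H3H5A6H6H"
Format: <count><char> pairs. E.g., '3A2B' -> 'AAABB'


Expanding each <count><char> pair:
  1A -> 'A'
  6H -> 'HHHHHH'
  3H -> 'HHH'
  5A -> 'AAAAA'
  6H -> 'HHHHHH'
  6H -> 'HHHHHH'

Decoded = AHHHHHHHHHAAAAAHHHHHHHHHHHH


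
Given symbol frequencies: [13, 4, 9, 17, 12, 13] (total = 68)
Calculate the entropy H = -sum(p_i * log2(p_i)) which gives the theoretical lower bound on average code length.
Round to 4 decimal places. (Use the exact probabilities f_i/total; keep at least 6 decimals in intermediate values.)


Per-symbol terms -p_i * log2(p_i) with p_i = f_i/68:
  p = 13/68 = 0.191176: log2(p) = -2.387023, -p*log2(p) = 0.456343
  p = 4/68 = 0.058824: log2(p) = -4.087463, -p*log2(p) = 0.240439
  p = 9/68 = 0.132353: log2(p) = -2.917538, -p*log2(p) = 0.386145
  p = 17/68 = 0.250000: log2(p) = -2.000000, -p*log2(p) = 0.500000
  p = 12/68 = 0.176471: log2(p) = -2.502500, -p*log2(p) = 0.441618
  p = 13/68 = 0.191176: log2(p) = -2.387023, -p*log2(p) = 0.456343
H = 0.456343 + 0.240439 + 0.386145 + 0.500000 + 0.441618 + 0.456343 = 2.480888

H = 2.4809 bits/symbol


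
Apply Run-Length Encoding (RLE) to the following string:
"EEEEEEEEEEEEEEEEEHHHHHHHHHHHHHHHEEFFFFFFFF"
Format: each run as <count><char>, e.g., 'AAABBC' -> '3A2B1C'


Scanning runs left to right:
  i=0: run of 'E' x 17 -> '17E'
  i=17: run of 'H' x 15 -> '15H'
  i=32: run of 'E' x 2 -> '2E'
  i=34: run of 'F' x 8 -> '8F'

RLE = 17E15H2E8F


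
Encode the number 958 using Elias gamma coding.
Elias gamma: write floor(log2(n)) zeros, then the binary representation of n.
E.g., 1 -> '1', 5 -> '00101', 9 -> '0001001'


num_bits = floor(log2(958)) + 1 = 10
leading_zeros = num_bits - 1 = 9
binary(958) = 1110111110

Elias gamma(958) = '000000000' + '1110111110' = 0000000001110111110 (19 bits)


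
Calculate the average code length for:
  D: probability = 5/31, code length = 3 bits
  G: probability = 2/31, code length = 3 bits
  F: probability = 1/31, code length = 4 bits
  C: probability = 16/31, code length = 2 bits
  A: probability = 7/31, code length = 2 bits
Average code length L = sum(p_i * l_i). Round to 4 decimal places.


Weighted contributions p_i * l_i:
  D: (5/31) * 3 = 15/31
  G: (2/31) * 3 = 6/31
  F: (1/31) * 4 = 4/31
  C: (16/31) * 2 = 32/31
  A: (7/31) * 2 = 14/31
Sum = (15 + 6 + 4 + 32 + 14)/31 = 71/31

L = 71/31 = 2.2903 bits/symbol


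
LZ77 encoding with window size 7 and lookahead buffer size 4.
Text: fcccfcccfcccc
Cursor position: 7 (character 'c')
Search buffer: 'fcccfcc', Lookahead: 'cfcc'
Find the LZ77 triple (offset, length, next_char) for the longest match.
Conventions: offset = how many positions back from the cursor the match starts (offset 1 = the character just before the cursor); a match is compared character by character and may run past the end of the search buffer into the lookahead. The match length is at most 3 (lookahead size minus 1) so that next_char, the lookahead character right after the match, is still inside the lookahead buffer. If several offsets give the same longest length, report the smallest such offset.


Try each offset into the search buffer:
  offset=1 (pos 6, char 'c'): match length 1
  offset=2 (pos 5, char 'c'): match length 1
  offset=3 (pos 4, char 'f'): match length 0
  offset=4 (pos 3, char 'c'): match length 3
  offset=5 (pos 2, char 'c'): match length 1
  offset=6 (pos 1, char 'c'): match length 1
  offset=7 (pos 0, char 'f'): match length 0
Longest match has length 3 at offset 4.
next_char = character at position 7 + 3 = 10 -> 'c'

Best match: offset=4, length=3 (matching 'cfc' starting at position 3)
LZ77 triple: (4, 3, 'c')


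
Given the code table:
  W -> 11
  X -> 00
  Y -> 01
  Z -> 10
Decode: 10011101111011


Decoding:
10 -> Z
01 -> Y
11 -> W
01 -> Y
11 -> W
10 -> Z
11 -> W


Result: ZYWYWZW


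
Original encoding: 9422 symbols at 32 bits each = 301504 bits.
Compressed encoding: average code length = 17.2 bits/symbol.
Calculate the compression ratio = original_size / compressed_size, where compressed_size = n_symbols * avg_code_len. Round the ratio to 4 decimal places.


original_size = n_symbols * orig_bits = 9422 * 32 = 301504 bits
compressed_size = n_symbols * avg_code_len = 9422 * 17.2 = 162058.4 bits
ratio = original_size / compressed_size = 301504 / 162058.4 = 1.8605

Compression ratio = 1.8605


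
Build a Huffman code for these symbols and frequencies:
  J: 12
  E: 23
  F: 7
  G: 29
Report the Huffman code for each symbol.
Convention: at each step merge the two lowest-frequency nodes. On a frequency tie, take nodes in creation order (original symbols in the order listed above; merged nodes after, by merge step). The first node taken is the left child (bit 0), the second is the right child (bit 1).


Huffman tree construction:
Step 1: Merge F(7) + J(12) = 19
Step 2: Merge (F+J)(19) + E(23) = 42
Step 3: Merge G(29) + ((F+J)+E)(42) = 71
Read each symbol's code off the tree from the root (left child = 0, right child = 1).

Codes:
  J: 101 (length 3)
  E: 11 (length 2)
  F: 100 (length 3)
  G: 0 (length 1)
Average code length: 132/71 = 1.8592 bits/symbol


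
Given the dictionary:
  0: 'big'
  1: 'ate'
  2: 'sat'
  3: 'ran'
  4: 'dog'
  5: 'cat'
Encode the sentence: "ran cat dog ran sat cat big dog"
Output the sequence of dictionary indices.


Look up each word in the dictionary:
  'ran' -> 3
  'cat' -> 5
  'dog' -> 4
  'ran' -> 3
  'sat' -> 2
  'cat' -> 5
  'big' -> 0
  'dog' -> 4

Encoded: [3, 5, 4, 3, 2, 5, 0, 4]


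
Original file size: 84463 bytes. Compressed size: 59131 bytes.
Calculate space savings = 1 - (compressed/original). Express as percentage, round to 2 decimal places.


ratio = compressed/original = 59131/84463 = 0.700082
savings = 1 - ratio = 1 - 0.700082 = 0.299918
as a percentage: 0.299918 * 100 = 29.99%

Space savings = 1 - 59131/84463 = 29.99%


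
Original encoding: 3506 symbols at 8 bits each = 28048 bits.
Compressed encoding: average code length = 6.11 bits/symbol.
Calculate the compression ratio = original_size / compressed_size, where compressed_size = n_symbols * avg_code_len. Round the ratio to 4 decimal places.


original_size = n_symbols * orig_bits = 3506 * 8 = 28048 bits
compressed_size = n_symbols * avg_code_len = 3506 * 6.11 = 21421.66 bits
ratio = original_size / compressed_size = 28048 / 21421.66 = 1.3093

Compression ratio = 1.3093


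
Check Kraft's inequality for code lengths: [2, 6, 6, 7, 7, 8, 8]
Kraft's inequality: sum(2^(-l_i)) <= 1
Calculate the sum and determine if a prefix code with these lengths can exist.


Sum = 2^(-2) + 2^(-6) + 2^(-6) + 2^(-7) + 2^(-7) + 2^(-8) + 2^(-8)
    = 0.25 + 0.015625 + 0.015625 + 0.0078125 + 0.0078125 + 0.00390625 + 0.00390625
    = 78/256 = 0.3046875
Since 0.3046875 <= 1, Kraft's inequality IS satisfied.
A prefix code with these lengths CAN exist.

Kraft sum = 0.3046875. Satisfied.


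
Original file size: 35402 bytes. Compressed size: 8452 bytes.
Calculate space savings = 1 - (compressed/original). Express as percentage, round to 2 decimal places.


ratio = compressed/original = 8452/35402 = 0.238744
savings = 1 - ratio = 1 - 0.238744 = 0.761256
as a percentage: 0.761256 * 100 = 76.13%

Space savings = 1 - 8452/35402 = 76.13%


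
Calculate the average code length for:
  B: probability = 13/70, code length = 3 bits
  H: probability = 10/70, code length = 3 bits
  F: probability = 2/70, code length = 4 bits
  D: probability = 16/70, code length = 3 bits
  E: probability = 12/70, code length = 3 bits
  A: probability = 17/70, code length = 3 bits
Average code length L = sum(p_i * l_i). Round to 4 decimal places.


Weighted contributions p_i * l_i:
  B: (13/70) * 3 = 39/70
  H: (10/70) * 3 = 30/70
  F: (2/70) * 4 = 8/70
  D: (16/70) * 3 = 48/70
  E: (12/70) * 3 = 36/70
  A: (17/70) * 3 = 51/70
Sum = (39 + 30 + 8 + 48 + 36 + 51)/70 = 212/70

L = 212/70 = 3.0286 bits/symbol


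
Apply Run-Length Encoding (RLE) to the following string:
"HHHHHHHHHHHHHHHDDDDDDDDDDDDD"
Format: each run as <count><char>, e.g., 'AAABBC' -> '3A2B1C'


Scanning runs left to right:
  i=0: run of 'H' x 15 -> '15H'
  i=15: run of 'D' x 13 -> '13D'

RLE = 15H13D


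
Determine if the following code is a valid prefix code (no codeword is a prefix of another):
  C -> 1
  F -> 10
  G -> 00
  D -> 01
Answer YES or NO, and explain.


Checking each pair (does one codeword prefix another?):
  C='1' vs F='10': prefix -- VIOLATION

NO -- this is NOT a valid prefix code. C (1) is a prefix of F (10).


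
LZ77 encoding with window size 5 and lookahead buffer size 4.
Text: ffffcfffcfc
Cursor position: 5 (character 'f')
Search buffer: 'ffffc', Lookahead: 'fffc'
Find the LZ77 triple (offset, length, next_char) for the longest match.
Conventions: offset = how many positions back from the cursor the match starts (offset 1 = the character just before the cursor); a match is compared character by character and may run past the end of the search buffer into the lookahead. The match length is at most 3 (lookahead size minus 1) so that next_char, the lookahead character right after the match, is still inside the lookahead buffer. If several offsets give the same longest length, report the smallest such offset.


Try each offset into the search buffer:
  offset=1 (pos 4, char 'c'): match length 0
  offset=2 (pos 3, char 'f'): match length 1
  offset=3 (pos 2, char 'f'): match length 2
  offset=4 (pos 1, char 'f'): match length 3
  offset=5 (pos 0, char 'f'): match length 3
Longest match has length 3, found at offsets 4, 5; take the smallest, offset 4.
next_char = character at position 5 + 3 = 8 -> 'c'

Best match: offset=4, length=3 (matching 'fff' starting at position 1)
LZ77 triple: (4, 3, 'c')


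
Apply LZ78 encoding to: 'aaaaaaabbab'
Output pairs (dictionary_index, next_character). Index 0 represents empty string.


LZ78 encoding steps:
Dictionary: {0: ''}
Step 1: w='' (idx 0), next='a' -> output (0, 'a'), add 'a' as idx 1
Step 2: w='a' (idx 1), next='a' -> output (1, 'a'), add 'aa' as idx 2
Step 3: w='aa' (idx 2), next='a' -> output (2, 'a'), add 'aaa' as idx 3
Step 4: w='a' (idx 1), next='b' -> output (1, 'b'), add 'ab' as idx 4
Step 5: w='' (idx 0), next='b' -> output (0, 'b'), add 'b' as idx 5
Step 6: w='ab' (idx 4), end of input -> output (4, '')


Encoded: [(0, 'a'), (1, 'a'), (2, 'a'), (1, 'b'), (0, 'b'), (4, '')]


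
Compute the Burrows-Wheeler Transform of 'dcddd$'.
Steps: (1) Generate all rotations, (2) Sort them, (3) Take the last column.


Rotations (sorted):
  0: $dcddd -> last char: d
  1: cddd$d -> last char: d
  2: d$dcdd -> last char: d
  3: dcddd$ -> last char: $
  4: dd$dcd -> last char: d
  5: ddd$dc -> last char: c


BWT = ddd$dc


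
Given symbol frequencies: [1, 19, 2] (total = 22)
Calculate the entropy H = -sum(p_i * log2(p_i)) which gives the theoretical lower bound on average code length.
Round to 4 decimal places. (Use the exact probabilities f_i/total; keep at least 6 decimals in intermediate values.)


Per-symbol terms -p_i * log2(p_i) with p_i = f_i/22:
  p = 1/22 = 0.045455: log2(p) = -4.459432, -p*log2(p) = 0.202701
  p = 19/22 = 0.863636: log2(p) = -0.211504, -p*log2(p) = 0.182663
  p = 2/22 = 0.090909: log2(p) = -3.459432, -p*log2(p) = 0.314494
H = 0.202701 + 0.182663 + 0.314494 = 0.699858

H = 0.6999 bits/symbol


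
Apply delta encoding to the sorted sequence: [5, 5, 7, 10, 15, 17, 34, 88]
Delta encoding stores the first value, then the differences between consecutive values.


First value: 5
Deltas:
  5 - 5 = 0
  7 - 5 = 2
  10 - 7 = 3
  15 - 10 = 5
  17 - 15 = 2
  34 - 17 = 17
  88 - 34 = 54


Delta encoded: [5, 0, 2, 3, 5, 2, 17, 54]


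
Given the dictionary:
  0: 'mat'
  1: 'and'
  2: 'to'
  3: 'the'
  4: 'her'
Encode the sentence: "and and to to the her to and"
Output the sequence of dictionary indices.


Look up each word in the dictionary:
  'and' -> 1
  'and' -> 1
  'to' -> 2
  'to' -> 2
  'the' -> 3
  'her' -> 4
  'to' -> 2
  'and' -> 1

Encoded: [1, 1, 2, 2, 3, 4, 2, 1]


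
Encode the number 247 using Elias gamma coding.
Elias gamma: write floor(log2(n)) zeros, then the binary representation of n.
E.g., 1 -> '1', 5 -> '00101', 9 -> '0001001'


num_bits = floor(log2(247)) + 1 = 8
leading_zeros = num_bits - 1 = 7
binary(247) = 11110111

Elias gamma(247) = '0000000' + '11110111' = 000000011110111 (15 bits)


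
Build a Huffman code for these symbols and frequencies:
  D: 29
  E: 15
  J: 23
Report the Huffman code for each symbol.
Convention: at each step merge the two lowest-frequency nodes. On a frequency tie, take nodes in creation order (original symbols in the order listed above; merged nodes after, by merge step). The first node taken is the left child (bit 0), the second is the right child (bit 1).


Huffman tree construction:
Step 1: Merge E(15) + J(23) = 38
Step 2: Merge D(29) + (E+J)(38) = 67
Read each symbol's code off the tree from the root (left child = 0, right child = 1).

Codes:
  D: 0 (length 1)
  E: 10 (length 2)
  J: 11 (length 2)
Average code length: 105/67 = 1.5672 bits/symbol


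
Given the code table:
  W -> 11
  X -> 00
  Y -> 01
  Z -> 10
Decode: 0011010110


Decoding:
00 -> X
11 -> W
01 -> Y
01 -> Y
10 -> Z


Result: XWYYZ


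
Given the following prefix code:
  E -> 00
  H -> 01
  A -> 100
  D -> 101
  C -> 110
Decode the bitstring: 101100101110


Decoding step by step:
Bits 101 -> D
Bits 100 -> A
Bits 101 -> D
Bits 110 -> C


Decoded message: DADC


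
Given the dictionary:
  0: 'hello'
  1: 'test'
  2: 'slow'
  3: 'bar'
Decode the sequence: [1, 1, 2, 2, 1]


Look up each index in the dictionary:
  1 -> 'test'
  1 -> 'test'
  2 -> 'slow'
  2 -> 'slow'
  1 -> 'test'

Decoded: "test test slow slow test"


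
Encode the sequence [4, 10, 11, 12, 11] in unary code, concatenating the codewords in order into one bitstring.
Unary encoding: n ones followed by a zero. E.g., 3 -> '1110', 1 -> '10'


Encode each number as n ones followed by a terminating 0:
  4 -> 11110 (5 bits)
  10 -> 11111111110 (11 bits)
  11 -> 111111111110 (12 bits)
  12 -> 1111111111110 (13 bits)
  11 -> 111111111110 (12 bits)
Total length = 5 + 11 + 12 + 13 + 12 = 53 bits.

Unary([4, 10, 11, 12, 11]) = 11110111111111101111111111101111111111110111111111110 (53 bits)


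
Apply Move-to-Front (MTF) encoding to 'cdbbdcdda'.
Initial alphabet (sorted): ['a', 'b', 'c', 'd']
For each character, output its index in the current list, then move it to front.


MTF encoding:
'c': index 2 in ['a', 'b', 'c', 'd'] -> ['c', 'a', 'b', 'd']
'd': index 3 in ['c', 'a', 'b', 'd'] -> ['d', 'c', 'a', 'b']
'b': index 3 in ['d', 'c', 'a', 'b'] -> ['b', 'd', 'c', 'a']
'b': index 0 in ['b', 'd', 'c', 'a'] -> ['b', 'd', 'c', 'a']
'd': index 1 in ['b', 'd', 'c', 'a'] -> ['d', 'b', 'c', 'a']
'c': index 2 in ['d', 'b', 'c', 'a'] -> ['c', 'd', 'b', 'a']
'd': index 1 in ['c', 'd', 'b', 'a'] -> ['d', 'c', 'b', 'a']
'd': index 0 in ['d', 'c', 'b', 'a'] -> ['d', 'c', 'b', 'a']
'a': index 3 in ['d', 'c', 'b', 'a'] -> ['a', 'd', 'c', 'b']


Output: [2, 3, 3, 0, 1, 2, 1, 0, 3]


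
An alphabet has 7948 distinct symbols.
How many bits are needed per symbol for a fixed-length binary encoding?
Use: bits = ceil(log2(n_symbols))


log2(7948) = 12.9564
Bracket: 2^12 = 4096 < 7948 <= 2^13 = 8192
So ceil(log2(7948)) = 13

bits = ceil(log2(7948)) = ceil(12.9564) = 13 bits


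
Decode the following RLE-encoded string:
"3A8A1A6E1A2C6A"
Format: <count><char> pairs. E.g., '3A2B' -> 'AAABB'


Expanding each <count><char> pair:
  3A -> 'AAA'
  8A -> 'AAAAAAAA'
  1A -> 'A'
  6E -> 'EEEEEE'
  1A -> 'A'
  2C -> 'CC'
  6A -> 'AAAAAA'

Decoded = AAAAAAAAAAAAEEEEEEACCAAAAAA


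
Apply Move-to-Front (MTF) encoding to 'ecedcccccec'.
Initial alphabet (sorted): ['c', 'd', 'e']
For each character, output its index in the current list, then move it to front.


MTF encoding:
'e': index 2 in ['c', 'd', 'e'] -> ['e', 'c', 'd']
'c': index 1 in ['e', 'c', 'd'] -> ['c', 'e', 'd']
'e': index 1 in ['c', 'e', 'd'] -> ['e', 'c', 'd']
'd': index 2 in ['e', 'c', 'd'] -> ['d', 'e', 'c']
'c': index 2 in ['d', 'e', 'c'] -> ['c', 'd', 'e']
'c': index 0 in ['c', 'd', 'e'] -> ['c', 'd', 'e']
'c': index 0 in ['c', 'd', 'e'] -> ['c', 'd', 'e']
'c': index 0 in ['c', 'd', 'e'] -> ['c', 'd', 'e']
'c': index 0 in ['c', 'd', 'e'] -> ['c', 'd', 'e']
'e': index 2 in ['c', 'd', 'e'] -> ['e', 'c', 'd']
'c': index 1 in ['e', 'c', 'd'] -> ['c', 'e', 'd']


Output: [2, 1, 1, 2, 2, 0, 0, 0, 0, 2, 1]


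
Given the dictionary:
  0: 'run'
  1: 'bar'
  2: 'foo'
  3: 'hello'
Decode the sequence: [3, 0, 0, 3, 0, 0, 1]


Look up each index in the dictionary:
  3 -> 'hello'
  0 -> 'run'
  0 -> 'run'
  3 -> 'hello'
  0 -> 'run'
  0 -> 'run'
  1 -> 'bar'

Decoded: "hello run run hello run run bar"


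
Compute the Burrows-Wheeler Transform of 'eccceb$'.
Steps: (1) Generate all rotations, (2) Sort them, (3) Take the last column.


Rotations (sorted):
  0: $eccceb -> last char: b
  1: b$eccce -> last char: e
  2: ccceb$e -> last char: e
  3: cceb$ec -> last char: c
  4: ceb$ecc -> last char: c
  5: eb$eccc -> last char: c
  6: eccceb$ -> last char: $


BWT = beeccc$


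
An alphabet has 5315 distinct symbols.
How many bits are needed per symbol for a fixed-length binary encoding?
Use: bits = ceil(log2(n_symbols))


log2(5315) = 12.3759
Bracket: 2^12 = 4096 < 5315 <= 2^13 = 8192
So ceil(log2(5315)) = 13

bits = ceil(log2(5315)) = ceil(12.3759) = 13 bits


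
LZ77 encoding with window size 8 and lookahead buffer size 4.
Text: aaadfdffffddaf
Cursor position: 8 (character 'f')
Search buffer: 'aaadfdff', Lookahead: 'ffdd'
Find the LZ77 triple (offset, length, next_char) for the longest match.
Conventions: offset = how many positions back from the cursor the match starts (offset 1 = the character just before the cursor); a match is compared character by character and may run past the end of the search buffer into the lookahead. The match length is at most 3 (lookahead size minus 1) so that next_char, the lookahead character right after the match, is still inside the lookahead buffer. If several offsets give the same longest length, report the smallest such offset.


Try each offset into the search buffer:
  offset=1 (pos 7, char 'f'): match length 2
  offset=2 (pos 6, char 'f'): match length 2
  offset=3 (pos 5, char 'd'): match length 0
  offset=4 (pos 4, char 'f'): match length 1
  offset=5 (pos 3, char 'd'): match length 0
  offset=6 (pos 2, char 'a'): match length 0
  offset=7 (pos 1, char 'a'): match length 0
  offset=8 (pos 0, char 'a'): match length 0
Longest match has length 2, found at offsets 1, 2; take the smallest, offset 1.
next_char = character at position 8 + 2 = 10 -> 'd'

Best match: offset=1, length=2 (matching 'ff' starting at position 7)
LZ77 triple: (1, 2, 'd')


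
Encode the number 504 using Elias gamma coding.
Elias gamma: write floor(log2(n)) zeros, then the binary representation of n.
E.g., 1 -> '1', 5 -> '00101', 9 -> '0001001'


num_bits = floor(log2(504)) + 1 = 9
leading_zeros = num_bits - 1 = 8
binary(504) = 111111000

Elias gamma(504) = '00000000' + '111111000' = 00000000111111000 (17 bits)


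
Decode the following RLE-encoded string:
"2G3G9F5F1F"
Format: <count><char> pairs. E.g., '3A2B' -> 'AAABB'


Expanding each <count><char> pair:
  2G -> 'GG'
  3G -> 'GGG'
  9F -> 'FFFFFFFFF'
  5F -> 'FFFFF'
  1F -> 'F'

Decoded = GGGGGFFFFFFFFFFFFFFF


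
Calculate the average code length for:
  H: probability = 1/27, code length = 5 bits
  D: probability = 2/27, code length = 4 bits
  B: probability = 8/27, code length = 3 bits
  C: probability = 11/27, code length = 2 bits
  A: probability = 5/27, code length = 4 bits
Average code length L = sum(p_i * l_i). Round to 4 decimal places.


Weighted contributions p_i * l_i:
  H: (1/27) * 5 = 5/27
  D: (2/27) * 4 = 8/27
  B: (8/27) * 3 = 24/27
  C: (11/27) * 2 = 22/27
  A: (5/27) * 4 = 20/27
Sum = (5 + 8 + 24 + 22 + 20)/27 = 79/27

L = 79/27 = 2.9259 bits/symbol


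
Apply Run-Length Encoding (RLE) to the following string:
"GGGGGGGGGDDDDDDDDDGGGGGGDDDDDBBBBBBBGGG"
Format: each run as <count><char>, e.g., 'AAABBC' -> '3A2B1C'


Scanning runs left to right:
  i=0: run of 'G' x 9 -> '9G'
  i=9: run of 'D' x 9 -> '9D'
  i=18: run of 'G' x 6 -> '6G'
  i=24: run of 'D' x 5 -> '5D'
  i=29: run of 'B' x 7 -> '7B'
  i=36: run of 'G' x 3 -> '3G'

RLE = 9G9D6G5D7B3G


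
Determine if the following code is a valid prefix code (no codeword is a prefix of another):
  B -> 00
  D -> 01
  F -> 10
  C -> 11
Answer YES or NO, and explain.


Checking each pair (does one codeword prefix another?):
  B='00' vs D='01': no prefix
  B='00' vs F='10': no prefix
  B='00' vs C='11': no prefix
  D='01' vs B='00': no prefix
  D='01' vs F='10': no prefix
  D='01' vs C='11': no prefix
  F='10' vs B='00': no prefix
  F='10' vs D='01': no prefix
  F='10' vs C='11': no prefix
  C='11' vs B='00': no prefix
  C='11' vs D='01': no prefix
  C='11' vs F='10': no prefix
No violation found over all pairs.

YES -- this is a valid prefix code. No codeword is a prefix of any other codeword.


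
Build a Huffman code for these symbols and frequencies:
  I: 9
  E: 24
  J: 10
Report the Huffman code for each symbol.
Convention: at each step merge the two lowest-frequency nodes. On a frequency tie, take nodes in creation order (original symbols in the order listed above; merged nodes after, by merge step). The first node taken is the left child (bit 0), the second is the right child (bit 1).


Huffman tree construction:
Step 1: Merge I(9) + J(10) = 19
Step 2: Merge (I+J)(19) + E(24) = 43
Read each symbol's code off the tree from the root (left child = 0, right child = 1).

Codes:
  I: 00 (length 2)
  E: 1 (length 1)
  J: 01 (length 2)
Average code length: 62/43 = 1.4419 bits/symbol


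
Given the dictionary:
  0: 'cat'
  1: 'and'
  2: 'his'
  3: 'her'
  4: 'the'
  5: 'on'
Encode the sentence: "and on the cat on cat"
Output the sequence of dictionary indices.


Look up each word in the dictionary:
  'and' -> 1
  'on' -> 5
  'the' -> 4
  'cat' -> 0
  'on' -> 5
  'cat' -> 0

Encoded: [1, 5, 4, 0, 5, 0]


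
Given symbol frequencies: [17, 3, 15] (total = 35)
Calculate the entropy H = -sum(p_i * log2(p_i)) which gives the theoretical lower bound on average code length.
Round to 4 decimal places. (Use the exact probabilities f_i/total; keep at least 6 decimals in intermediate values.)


Per-symbol terms -p_i * log2(p_i) with p_i = f_i/35:
  p = 17/35 = 0.485714: log2(p) = -1.041820, -p*log2(p) = 0.506027
  p = 3/35 = 0.085714: log2(p) = -3.544321, -p*log2(p) = 0.303799
  p = 15/35 = 0.428571: log2(p) = -1.222392, -p*log2(p) = 0.523882
H = 0.506027 + 0.303799 + 0.523882 = 1.333708

H = 1.3337 bits/symbol


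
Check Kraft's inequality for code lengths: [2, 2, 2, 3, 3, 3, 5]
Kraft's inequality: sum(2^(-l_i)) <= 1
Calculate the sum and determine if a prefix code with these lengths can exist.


Sum = 2^(-2) + 2^(-2) + 2^(-2) + 2^(-3) + 2^(-3) + 2^(-3) + 2^(-5)
    = 0.25 + 0.25 + 0.25 + 0.125 + 0.125 + 0.125 + 0.03125
    = 37/32 = 1.15625
Since 1.15625 > 1, Kraft's inequality is NOT satisfied.
A prefix code with these lengths CANNOT exist.

Kraft sum = 1.15625. Not satisfied.


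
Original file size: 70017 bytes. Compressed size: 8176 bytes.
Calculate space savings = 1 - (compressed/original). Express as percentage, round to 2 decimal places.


ratio = compressed/original = 8176/70017 = 0.116772
savings = 1 - ratio = 1 - 0.116772 = 0.883228
as a percentage: 0.883228 * 100 = 88.32%

Space savings = 1 - 8176/70017 = 88.32%


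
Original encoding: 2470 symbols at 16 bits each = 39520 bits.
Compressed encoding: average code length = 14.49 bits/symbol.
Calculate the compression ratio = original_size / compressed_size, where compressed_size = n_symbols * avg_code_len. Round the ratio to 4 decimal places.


original_size = n_symbols * orig_bits = 2470 * 16 = 39520 bits
compressed_size = n_symbols * avg_code_len = 2470 * 14.49 = 35790.3 bits
ratio = original_size / compressed_size = 39520 / 35790.3 = 1.1042

Compression ratio = 1.1042


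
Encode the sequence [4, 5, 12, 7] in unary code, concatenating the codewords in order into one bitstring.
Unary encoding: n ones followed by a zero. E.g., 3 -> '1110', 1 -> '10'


Encode each number as n ones followed by a terminating 0:
  4 -> 11110 (5 bits)
  5 -> 111110 (6 bits)
  12 -> 1111111111110 (13 bits)
  7 -> 11111110 (8 bits)
Total length = 5 + 6 + 13 + 8 = 32 bits.

Unary([4, 5, 12, 7]) = 11110111110111111111111011111110 (32 bits)


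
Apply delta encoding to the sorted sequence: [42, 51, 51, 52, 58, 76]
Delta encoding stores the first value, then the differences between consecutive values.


First value: 42
Deltas:
  51 - 42 = 9
  51 - 51 = 0
  52 - 51 = 1
  58 - 52 = 6
  76 - 58 = 18


Delta encoded: [42, 9, 0, 1, 6, 18]


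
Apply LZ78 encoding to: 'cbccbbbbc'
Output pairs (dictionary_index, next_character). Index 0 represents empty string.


LZ78 encoding steps:
Dictionary: {0: ''}
Step 1: w='' (idx 0), next='c' -> output (0, 'c'), add 'c' as idx 1
Step 2: w='' (idx 0), next='b' -> output (0, 'b'), add 'b' as idx 2
Step 3: w='c' (idx 1), next='c' -> output (1, 'c'), add 'cc' as idx 3
Step 4: w='b' (idx 2), next='b' -> output (2, 'b'), add 'bb' as idx 4
Step 5: w='bb' (idx 4), next='c' -> output (4, 'c'), add 'bbc' as idx 5


Encoded: [(0, 'c'), (0, 'b'), (1, 'c'), (2, 'b'), (4, 'c')]


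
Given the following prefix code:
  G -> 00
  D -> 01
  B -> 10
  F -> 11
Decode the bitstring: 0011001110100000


Decoding step by step:
Bits 00 -> G
Bits 11 -> F
Bits 00 -> G
Bits 11 -> F
Bits 10 -> B
Bits 10 -> B
Bits 00 -> G
Bits 00 -> G


Decoded message: GFGFBBGG


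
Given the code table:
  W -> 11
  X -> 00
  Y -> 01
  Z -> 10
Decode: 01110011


Decoding:
01 -> Y
11 -> W
00 -> X
11 -> W


Result: YWXW


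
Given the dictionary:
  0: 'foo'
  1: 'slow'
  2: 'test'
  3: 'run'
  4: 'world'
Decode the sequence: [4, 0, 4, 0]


Look up each index in the dictionary:
  4 -> 'world'
  0 -> 'foo'
  4 -> 'world'
  0 -> 'foo'

Decoded: "world foo world foo"


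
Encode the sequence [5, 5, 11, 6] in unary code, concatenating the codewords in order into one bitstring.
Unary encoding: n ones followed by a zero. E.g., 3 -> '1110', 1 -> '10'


Encode each number as n ones followed by a terminating 0:
  5 -> 111110 (6 bits)
  5 -> 111110 (6 bits)
  11 -> 111111111110 (12 bits)
  6 -> 1111110 (7 bits)
Total length = 6 + 6 + 12 + 7 = 31 bits.

Unary([5, 5, 11, 6]) = 1111101111101111111111101111110 (31 bits)


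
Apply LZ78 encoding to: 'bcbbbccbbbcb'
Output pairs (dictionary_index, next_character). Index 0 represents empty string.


LZ78 encoding steps:
Dictionary: {0: ''}
Step 1: w='' (idx 0), next='b' -> output (0, 'b'), add 'b' as idx 1
Step 2: w='' (idx 0), next='c' -> output (0, 'c'), add 'c' as idx 2
Step 3: w='b' (idx 1), next='b' -> output (1, 'b'), add 'bb' as idx 3
Step 4: w='b' (idx 1), next='c' -> output (1, 'c'), add 'bc' as idx 4
Step 5: w='c' (idx 2), next='b' -> output (2, 'b'), add 'cb' as idx 5
Step 6: w='bb' (idx 3), next='c' -> output (3, 'c'), add 'bbc' as idx 6
Step 7: w='b' (idx 1), end of input -> output (1, '')


Encoded: [(0, 'b'), (0, 'c'), (1, 'b'), (1, 'c'), (2, 'b'), (3, 'c'), (1, '')]


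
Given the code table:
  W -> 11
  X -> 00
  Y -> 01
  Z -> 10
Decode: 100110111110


Decoding:
10 -> Z
01 -> Y
10 -> Z
11 -> W
11 -> W
10 -> Z


Result: ZYZWWZ


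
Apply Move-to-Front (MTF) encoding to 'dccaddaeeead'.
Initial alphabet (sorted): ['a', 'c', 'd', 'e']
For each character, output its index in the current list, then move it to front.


MTF encoding:
'd': index 2 in ['a', 'c', 'd', 'e'] -> ['d', 'a', 'c', 'e']
'c': index 2 in ['d', 'a', 'c', 'e'] -> ['c', 'd', 'a', 'e']
'c': index 0 in ['c', 'd', 'a', 'e'] -> ['c', 'd', 'a', 'e']
'a': index 2 in ['c', 'd', 'a', 'e'] -> ['a', 'c', 'd', 'e']
'd': index 2 in ['a', 'c', 'd', 'e'] -> ['d', 'a', 'c', 'e']
'd': index 0 in ['d', 'a', 'c', 'e'] -> ['d', 'a', 'c', 'e']
'a': index 1 in ['d', 'a', 'c', 'e'] -> ['a', 'd', 'c', 'e']
'e': index 3 in ['a', 'd', 'c', 'e'] -> ['e', 'a', 'd', 'c']
'e': index 0 in ['e', 'a', 'd', 'c'] -> ['e', 'a', 'd', 'c']
'e': index 0 in ['e', 'a', 'd', 'c'] -> ['e', 'a', 'd', 'c']
'a': index 1 in ['e', 'a', 'd', 'c'] -> ['a', 'e', 'd', 'c']
'd': index 2 in ['a', 'e', 'd', 'c'] -> ['d', 'a', 'e', 'c']


Output: [2, 2, 0, 2, 2, 0, 1, 3, 0, 0, 1, 2]
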